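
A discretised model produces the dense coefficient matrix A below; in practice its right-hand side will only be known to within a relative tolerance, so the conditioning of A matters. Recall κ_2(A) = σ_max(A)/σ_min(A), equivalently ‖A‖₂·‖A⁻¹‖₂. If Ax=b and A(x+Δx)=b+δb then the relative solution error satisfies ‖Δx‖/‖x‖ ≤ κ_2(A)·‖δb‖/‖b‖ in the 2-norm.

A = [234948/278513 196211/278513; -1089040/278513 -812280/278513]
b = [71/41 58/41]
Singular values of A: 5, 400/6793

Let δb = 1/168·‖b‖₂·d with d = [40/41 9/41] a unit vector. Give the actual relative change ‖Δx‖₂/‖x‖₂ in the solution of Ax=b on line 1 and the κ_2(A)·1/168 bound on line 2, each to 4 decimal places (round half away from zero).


σ_max = 5, σ_min = 400/6793
condition number: 5 ÷ (400/6793) = 84.9125
perturbation bound = 84.9125·1/168 = 0.5054
solve Ax = b  →  x = [-20.5390 27.0520]
‖b‖₂ = 2.2361 and ‖x‖₂ = 33.9656
re-solving with b+δb shifts x by Δx of norm 0.2260
dividing the unrounded norms, ‖Δx‖/‖x‖ = 0.0067
so the bound overstates the realised error by a factor of ≈ 75.9494 (computed from the unrounded values)

0.0067
0.5054


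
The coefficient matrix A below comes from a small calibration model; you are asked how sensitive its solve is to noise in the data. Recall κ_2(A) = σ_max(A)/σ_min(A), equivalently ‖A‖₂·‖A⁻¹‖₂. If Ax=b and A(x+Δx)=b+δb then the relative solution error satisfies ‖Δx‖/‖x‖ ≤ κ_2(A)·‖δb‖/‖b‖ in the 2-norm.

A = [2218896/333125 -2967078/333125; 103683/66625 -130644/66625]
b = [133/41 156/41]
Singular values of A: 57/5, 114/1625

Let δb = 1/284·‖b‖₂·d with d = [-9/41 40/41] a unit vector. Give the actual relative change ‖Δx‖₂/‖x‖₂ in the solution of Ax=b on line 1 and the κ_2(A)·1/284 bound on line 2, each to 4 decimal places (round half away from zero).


0.0059
0.5722

largest singular value 57/5, smallest 114/1625
κ = σ_max/σ_min = (57/5)/(114/1625) = 162.5000
worst-case relative error ≤ 162.5000 × 1/284 = 0.5722
solve Ax = b  →  x = [34.4211 25.3772]
‖b‖ = 5.0000, ‖x‖ = 42.7646
re-solving with b+δb shifts x by Δx of norm 0.2510
realised ‖Δx‖/‖x‖ = 0.0059
so the bound overstates the realised error by a factor of ≈ 97.5033 (computed from the unrounded values)


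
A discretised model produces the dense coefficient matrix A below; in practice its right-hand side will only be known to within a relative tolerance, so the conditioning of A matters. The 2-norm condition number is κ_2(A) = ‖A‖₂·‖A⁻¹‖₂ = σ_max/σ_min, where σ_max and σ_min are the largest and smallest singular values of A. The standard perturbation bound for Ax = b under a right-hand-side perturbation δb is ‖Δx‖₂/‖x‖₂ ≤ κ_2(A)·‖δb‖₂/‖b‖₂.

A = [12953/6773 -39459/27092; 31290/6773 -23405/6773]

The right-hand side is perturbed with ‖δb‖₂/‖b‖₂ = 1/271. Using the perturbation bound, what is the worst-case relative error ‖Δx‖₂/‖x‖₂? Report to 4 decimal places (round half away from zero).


1.2016

form AᵀA = [6786061/271441 -20357883/1085764; -20357883/1085764 61075249/4343056] with trace 169652225/4343056 and determinant 15625/1085764
solving λ² − 169652225/4343056·λ + 15625/1085764 = 0 gives λ = 625/16, 100/271441
σ_max=√(625/16)=(25/4), σ_min=√(100/271441)=(10/521) → κ = 325.6250
perturbation bound = 325.6250·1/271 = 1.2016


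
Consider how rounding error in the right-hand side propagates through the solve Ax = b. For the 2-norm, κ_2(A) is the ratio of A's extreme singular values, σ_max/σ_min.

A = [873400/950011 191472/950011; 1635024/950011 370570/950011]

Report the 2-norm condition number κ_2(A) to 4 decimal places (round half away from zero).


340.7500

M = AᵀA = [11889726784/3122909689 2675164320/3122909689; 2675164320/3122909689 602019556/3122909689]. tr(M)=7431140/1857769, det(M)=256/1857769
solving λ² − 7431140/1857769·λ + 256/1857769 = 0 gives λ = 4, 64/1857769
κ = σ_max/σ_min = 2/(8/1363) = 340.7500


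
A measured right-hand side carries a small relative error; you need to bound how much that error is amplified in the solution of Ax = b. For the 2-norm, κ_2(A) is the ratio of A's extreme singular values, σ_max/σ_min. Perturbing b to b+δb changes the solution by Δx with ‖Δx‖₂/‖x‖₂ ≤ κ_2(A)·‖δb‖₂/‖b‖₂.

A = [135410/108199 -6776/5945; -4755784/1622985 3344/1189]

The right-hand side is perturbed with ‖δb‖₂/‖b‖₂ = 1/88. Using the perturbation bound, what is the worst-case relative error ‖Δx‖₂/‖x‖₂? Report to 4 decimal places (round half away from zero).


M = AᵀA = [158242909924/15586274025 -1435073552/148440705; -1435073552/148440705 325472576/35343025]. tr(M)=71766068/3706605, det(M)=14992384/463325625
char-poly roots: 484/25 and 30976/18533025
σ_max=√(484/25)=(22/5), σ_min=√(30976/18533025)=(176/4305) → κ = 107.6250
perturbation bound = 107.6250·1/88 = 1.2230

1.2230


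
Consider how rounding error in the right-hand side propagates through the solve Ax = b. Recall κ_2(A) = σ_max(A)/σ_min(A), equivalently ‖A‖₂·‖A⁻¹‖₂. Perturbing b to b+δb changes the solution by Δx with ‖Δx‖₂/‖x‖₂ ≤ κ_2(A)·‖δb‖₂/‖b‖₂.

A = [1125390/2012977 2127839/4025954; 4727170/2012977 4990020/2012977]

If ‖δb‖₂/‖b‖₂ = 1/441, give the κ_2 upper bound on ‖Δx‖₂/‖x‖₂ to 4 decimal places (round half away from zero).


AᵀA = [14046781000/2410515409 14744793105/2410515409; 14744793105/2410515409 61944614641/9642061636]; tr = 140465801/11464996, det = 60025/2866249
λ_max, λ_min = (140465801/11464996 ± √19719630268413201/131446133280016)/2 = 49/4, 4900/2866249
κ = σ_max/σ_min = (7/2)/(70/1693) = 84.6500
bound on ‖Δx‖/‖x‖: κ·ε = 84.6500·1/441 = 0.1920

0.1920


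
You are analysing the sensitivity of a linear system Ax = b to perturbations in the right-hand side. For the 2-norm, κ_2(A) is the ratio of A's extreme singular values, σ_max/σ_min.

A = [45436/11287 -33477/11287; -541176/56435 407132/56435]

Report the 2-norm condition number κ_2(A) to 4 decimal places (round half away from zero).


form AᵀA = [344482215376/3184909225 -258356591532/3184909225; -258356591532/3184909225 193774203649/3184909225] with trace 21530256761/127396369 and determinant 45697600/127396369
solving λ² − 21530256761/127396369·λ + 45697600/127396369 = 0 gives λ = 169, 270400/127396369
κ = σ_max/σ_min = 13/(520/11287) = 282.1750

282.1750


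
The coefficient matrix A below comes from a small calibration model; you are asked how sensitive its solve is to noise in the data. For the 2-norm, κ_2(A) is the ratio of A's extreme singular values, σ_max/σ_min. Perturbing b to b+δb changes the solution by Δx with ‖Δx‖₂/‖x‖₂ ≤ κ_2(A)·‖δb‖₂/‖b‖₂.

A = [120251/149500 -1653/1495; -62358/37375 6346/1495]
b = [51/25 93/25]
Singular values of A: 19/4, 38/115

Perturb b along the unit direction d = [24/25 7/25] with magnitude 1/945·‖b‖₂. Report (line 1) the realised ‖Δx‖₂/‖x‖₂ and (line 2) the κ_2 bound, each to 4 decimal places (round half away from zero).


from the listed singular values, σ₁ = 19/4, σ_n = 38/115
κ = σ_max/σ_min = (19/4)/(38/115) = 14.3750
worst-case relative error ≤ 14.3750 × 1/945 = 0.0152
solve Ax = b  →  x = [8.1377 4.0749]
‖b‖ = 4.2426, ‖x‖ = 9.1009
δb = ε·‖b‖·d = [0.0043 0.0013]; solving A·Δx = δb gives ‖Δx‖ = 0.0136
realised ‖Δx‖/‖x‖ = 0.0015
tightness: 0.0015 against a bound of 0.0152 (unrounded ratio ≈ 0.0981)

0.0015
0.0152


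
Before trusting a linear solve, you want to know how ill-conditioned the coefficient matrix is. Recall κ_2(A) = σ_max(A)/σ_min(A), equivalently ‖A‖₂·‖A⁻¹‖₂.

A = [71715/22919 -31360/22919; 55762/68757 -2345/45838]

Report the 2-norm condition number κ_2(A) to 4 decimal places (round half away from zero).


12.9000

M = AᵀA = [29385349/2812329 -4052545/937443; -4052545/937443 2343425/1249924]. tr(M)=820309/66564, det(M)=60025/66564
λ_max, λ_min = (820309/66564 ± √656924839081/4430766096)/2 = 49/4, 1225/16641
so κ_2 = √((49/4) / (1225/16641)) = 12.9000


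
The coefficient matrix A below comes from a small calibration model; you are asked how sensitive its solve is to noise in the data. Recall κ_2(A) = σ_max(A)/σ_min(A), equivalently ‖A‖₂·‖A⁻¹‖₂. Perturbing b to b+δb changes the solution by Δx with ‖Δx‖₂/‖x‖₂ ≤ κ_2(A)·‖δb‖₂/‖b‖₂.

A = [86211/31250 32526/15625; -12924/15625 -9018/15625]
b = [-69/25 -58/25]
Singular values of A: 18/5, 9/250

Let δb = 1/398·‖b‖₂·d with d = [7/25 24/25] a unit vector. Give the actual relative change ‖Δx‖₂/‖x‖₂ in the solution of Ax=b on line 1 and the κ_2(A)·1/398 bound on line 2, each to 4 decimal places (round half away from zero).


σ_max = 18/5, σ_min = 9/250
κ_2(A) = (18/5) / (9/250) = 100.0000
bound on ‖Δx‖/‖x‖: κ·ε = 100.0000·1/398 = 0.2513
solve Ax = b  →  x = [49.5556 -67.0000]
2-norm of b is 3.6056; of x, 83.3352
δb = ε·‖b‖·d = [0.0025 0.0087]; solving A·Δx = δb gives ‖Δx‖ = 0.2516
realised ‖Δx‖/‖x‖ = 0.0030
so the bound overstates the realised error by a factor of ≈ 83.2069 (computed from the unrounded values)

0.0030
0.2513


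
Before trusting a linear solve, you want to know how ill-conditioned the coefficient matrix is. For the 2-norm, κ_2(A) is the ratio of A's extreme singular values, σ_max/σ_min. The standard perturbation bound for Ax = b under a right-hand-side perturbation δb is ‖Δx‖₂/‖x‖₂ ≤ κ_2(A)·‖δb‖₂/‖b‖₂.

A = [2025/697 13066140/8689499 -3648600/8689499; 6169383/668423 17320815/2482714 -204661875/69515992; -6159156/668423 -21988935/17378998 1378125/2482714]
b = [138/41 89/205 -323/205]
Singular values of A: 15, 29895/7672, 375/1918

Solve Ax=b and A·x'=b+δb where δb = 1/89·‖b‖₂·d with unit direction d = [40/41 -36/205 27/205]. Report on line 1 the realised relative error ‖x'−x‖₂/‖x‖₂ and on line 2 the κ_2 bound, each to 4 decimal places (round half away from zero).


0.0140
0.8620

largest singular value 15, smallest 375/1918
κ_2(A) = 15 / (375/1918) = 76.7200
worst-case relative error ≤ 76.7200 × 1/89 = 0.8620
solve Ax = b  →  x = [0.2384 5.7504 14.2267]
‖b‖₂ = 3.7417 and ‖x‖₂ = 15.3467
δb = ε·‖b‖·d = [0.0410 -0.0074 0.0055]; solving A·Δx = δb gives ‖Δx‖ = 0.2150
relative error = 0.0140
realised/bound (from unrounded values) ≈ 0.0163


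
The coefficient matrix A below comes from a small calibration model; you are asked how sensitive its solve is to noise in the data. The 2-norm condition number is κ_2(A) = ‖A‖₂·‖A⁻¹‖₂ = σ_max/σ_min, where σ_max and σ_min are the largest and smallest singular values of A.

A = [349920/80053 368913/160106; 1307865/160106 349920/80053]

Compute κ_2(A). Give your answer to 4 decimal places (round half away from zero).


M = AᵀA = [7613449425/88698724 1015117920/22174681; 1015117920/22174681 2165649921/88698724]. tr(M)=16918857/153458, det(M)=99225/1227664
eigenvalues of AᵀA: λ = (tr ± √(tr²−4·det))/2 = 441/4, 225/306916
κ_2(A) = √(λ_max/λ_min) = √((441/4) / (225/306916)) = 387.8000

387.8000


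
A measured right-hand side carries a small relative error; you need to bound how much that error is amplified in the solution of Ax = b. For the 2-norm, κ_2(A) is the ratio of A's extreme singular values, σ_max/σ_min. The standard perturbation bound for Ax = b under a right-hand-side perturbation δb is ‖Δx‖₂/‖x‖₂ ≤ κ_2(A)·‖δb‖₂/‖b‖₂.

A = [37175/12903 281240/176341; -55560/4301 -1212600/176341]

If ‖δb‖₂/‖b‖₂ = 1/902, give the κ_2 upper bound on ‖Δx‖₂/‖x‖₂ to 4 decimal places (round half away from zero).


0.3155

form AᵀA = [29164203025/166487409 5184665000/55495803; 5184665000/55495803 921769600/18498601] with trace 129619825/576081 and determinant 40000/64009
eigenvalues of AᵀA: λ = (tr ± √(tr²−4·det))/2 = 225, 1600/576081
so κ_2 = √(225 / (1600/576081)) = 284.6250
perturbation bound = 284.6250·1/902 = 0.3155


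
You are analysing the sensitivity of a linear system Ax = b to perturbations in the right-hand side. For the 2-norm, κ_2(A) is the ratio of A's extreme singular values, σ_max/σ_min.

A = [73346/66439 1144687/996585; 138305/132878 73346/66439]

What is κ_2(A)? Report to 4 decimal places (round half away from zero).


M = AᵀA = [48331529/20994724 190296197/78730215; 190296197/78730215 2997296509/1180953225]. tr(M)=27186421/5616900, det(M)=121/224676
λ_max, λ_min = (27186421/5616900 ± √739033522299241/31549565610000)/2 = 121/25, 25/224676
σ_max=√(121/25)=(11/5), σ_min=√(25/224676)=(5/474) → κ = 208.5600

208.5600


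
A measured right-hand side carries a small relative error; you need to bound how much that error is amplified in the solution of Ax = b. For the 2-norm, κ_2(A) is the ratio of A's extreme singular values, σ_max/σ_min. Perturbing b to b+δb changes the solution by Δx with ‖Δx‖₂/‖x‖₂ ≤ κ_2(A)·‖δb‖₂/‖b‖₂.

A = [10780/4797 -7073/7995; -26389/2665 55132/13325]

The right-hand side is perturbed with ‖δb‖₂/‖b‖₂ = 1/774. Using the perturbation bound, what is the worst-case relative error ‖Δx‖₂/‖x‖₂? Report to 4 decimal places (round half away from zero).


0.2907

M = AᵀA = [35283721/342225 -24502016/570375; -24502016/570375 17017561/950625]. tr(M)=6125746/50625, det(M)=14641/50625
char-poly roots: 121 and 121/50625
κ = σ_max/σ_min = 11/(11/225) = 225.0000
worst-case relative error ≤ 225.0000 × 1/774 = 0.2907


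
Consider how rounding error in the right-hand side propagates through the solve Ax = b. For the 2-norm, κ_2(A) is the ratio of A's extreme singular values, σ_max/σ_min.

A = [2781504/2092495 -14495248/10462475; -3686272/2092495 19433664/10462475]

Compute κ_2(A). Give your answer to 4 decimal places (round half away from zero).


form AᵀA = [29414297600/6039359069 -154422567936/30196795345; -154422567936/30196795345 810730360064/150983976725] with trace 53313372416/5206344025 and determinant 4194304/5206344025
λ_max, λ_min = (53313372416/5206344025 ± √2842228330408831942656/27106018106653200625)/2 = 256/25, 16384/208253761
σ_max=√(256/25)=(16/5), σ_min=√(16384/208253761)=(128/14431) → κ = 360.7750

360.7750


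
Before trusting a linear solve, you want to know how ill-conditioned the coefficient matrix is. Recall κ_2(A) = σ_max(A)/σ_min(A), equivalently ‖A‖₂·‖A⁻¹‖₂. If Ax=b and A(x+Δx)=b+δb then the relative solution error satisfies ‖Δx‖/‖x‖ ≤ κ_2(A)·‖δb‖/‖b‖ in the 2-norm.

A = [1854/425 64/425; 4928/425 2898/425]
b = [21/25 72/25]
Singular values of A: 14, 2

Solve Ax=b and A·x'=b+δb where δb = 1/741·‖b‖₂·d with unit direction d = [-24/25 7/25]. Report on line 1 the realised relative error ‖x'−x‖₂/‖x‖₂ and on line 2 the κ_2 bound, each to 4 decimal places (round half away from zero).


σ_max = 14, σ_min = 2
condition number: 14 ÷ 2 = 7.0000
worst-case relative error ≤ 7.0000 × 1/741 = 0.0094
solve Ax = b  →  x = [0.1891 0.1008]
‖b‖ = 3.0000, ‖x‖ = 0.2143
δb = ε·‖b‖·d = [-0.0039 0.0011]; solving A·Δx = δb gives ‖Δx‖ = 0.0020
realised ‖Δx‖/‖x‖ = 0.0094
tightness: 0.0094 against a bound of 0.0094; the bound is attained (ratio 1)

0.0094
0.0094


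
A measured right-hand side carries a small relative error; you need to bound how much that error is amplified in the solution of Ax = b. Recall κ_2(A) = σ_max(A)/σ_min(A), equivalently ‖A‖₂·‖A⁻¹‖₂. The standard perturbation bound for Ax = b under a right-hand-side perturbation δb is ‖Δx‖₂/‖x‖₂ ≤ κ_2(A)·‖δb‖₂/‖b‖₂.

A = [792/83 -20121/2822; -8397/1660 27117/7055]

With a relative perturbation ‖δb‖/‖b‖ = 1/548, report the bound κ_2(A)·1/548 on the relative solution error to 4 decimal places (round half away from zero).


0.5453

form AᵀA = [321415209/2755600 -60264297/688900; -60264297/688900 45199629/688900] with trace 20088549/110224 and determinant 164025/440896
λ_max, λ_min = (20088549/110224 ± √403531721433801/12149330176)/2 = 729/4, 225/110224
κ = σ_max/σ_min = (27/2)/(15/332) = 298.8000
perturbation bound = 298.8000·1/548 = 0.5453


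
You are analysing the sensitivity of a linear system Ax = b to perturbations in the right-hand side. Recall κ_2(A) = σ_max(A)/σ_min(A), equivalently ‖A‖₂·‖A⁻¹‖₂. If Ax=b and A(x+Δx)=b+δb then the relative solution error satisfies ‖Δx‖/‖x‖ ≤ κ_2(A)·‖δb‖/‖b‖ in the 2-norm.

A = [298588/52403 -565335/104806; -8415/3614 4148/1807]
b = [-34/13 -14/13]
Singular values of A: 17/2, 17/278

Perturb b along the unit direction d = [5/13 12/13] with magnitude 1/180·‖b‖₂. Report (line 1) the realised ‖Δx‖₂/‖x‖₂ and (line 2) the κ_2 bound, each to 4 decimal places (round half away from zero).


0.0079
0.7722

largest singular value 17/2, smallest 17/278
condition number: (17/2) ÷ (17/278) = 139.0000
worst-case relative error ≤ 139.0000 × 1/180 = 0.7722
solve Ax = b  →  x = [-22.7262 -23.5213]
‖b‖ = 2.8284, ‖x‖ = 32.7067
re-solving with b+δb shifts x by Δx of norm 0.2570
dividing the unrounded norms, ‖Δx‖/‖x‖ = 0.0079
tightness: 0.0079 against a bound of 0.7722 (unrounded ratio ≈ 0.0102)


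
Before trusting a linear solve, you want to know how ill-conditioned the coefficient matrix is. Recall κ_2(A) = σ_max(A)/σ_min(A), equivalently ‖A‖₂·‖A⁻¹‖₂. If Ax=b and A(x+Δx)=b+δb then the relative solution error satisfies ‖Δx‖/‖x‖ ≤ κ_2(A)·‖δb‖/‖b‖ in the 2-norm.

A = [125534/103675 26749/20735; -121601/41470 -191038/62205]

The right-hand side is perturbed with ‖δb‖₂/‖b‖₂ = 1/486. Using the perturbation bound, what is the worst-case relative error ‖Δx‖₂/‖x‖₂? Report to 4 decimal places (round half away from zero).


0.6790

AᵀA = [2560385921/254402500 403252997/38160375; 403252997/38160375 254053837/22896225]; tr = 57608629/2722500, det = 279841/68062500
char-poly roots: 529/25 and 529/2722500
κ = σ_max/σ_min = (23/5)/(23/1650) = 330.0000
bound on ‖Δx‖/‖x‖: κ·ε = 330.0000·1/486 = 0.6790


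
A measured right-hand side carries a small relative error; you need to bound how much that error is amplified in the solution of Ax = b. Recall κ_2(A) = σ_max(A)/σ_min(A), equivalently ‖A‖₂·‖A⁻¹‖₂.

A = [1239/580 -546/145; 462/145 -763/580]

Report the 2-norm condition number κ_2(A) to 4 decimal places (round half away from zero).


form AᵀA = [198009/13456 -10290/841; -10290/841 214081/13456] with trace 245/8 and determinant 21609/256
λ_max, λ_min = (245/8 ± √2401/4)/2 = 441/16, 49/16
κ_2(A) = √(λ_max/λ_min) = √((441/16) / (49/16)) = 3.0000

3.0000


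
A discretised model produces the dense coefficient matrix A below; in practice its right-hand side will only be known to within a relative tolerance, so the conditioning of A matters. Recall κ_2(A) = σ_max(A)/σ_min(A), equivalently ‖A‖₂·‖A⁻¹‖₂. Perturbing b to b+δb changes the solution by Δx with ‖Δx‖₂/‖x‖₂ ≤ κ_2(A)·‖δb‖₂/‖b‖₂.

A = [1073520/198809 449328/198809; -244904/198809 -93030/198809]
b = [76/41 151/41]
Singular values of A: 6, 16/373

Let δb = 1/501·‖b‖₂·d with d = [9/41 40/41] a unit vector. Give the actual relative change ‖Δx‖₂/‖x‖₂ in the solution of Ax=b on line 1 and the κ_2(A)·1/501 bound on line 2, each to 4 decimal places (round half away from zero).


largest singular value 6, smallest 16/373
κ_2(A) = 6 / (16/373) = 139.8750
perturbation bound = 139.8750·1/501 = 0.2792
solve Ax = b  →  x = [-35.7115 86.1410]
‖b‖ = 4.1231, ‖x‖ = 93.2501
re-solving with b+δb shifts x by Δx of norm 0.1919
realised ‖Δx‖/‖x‖ = 0.0021
realised/bound (from unrounded values) ≈ 0.0074

0.0021
0.2792


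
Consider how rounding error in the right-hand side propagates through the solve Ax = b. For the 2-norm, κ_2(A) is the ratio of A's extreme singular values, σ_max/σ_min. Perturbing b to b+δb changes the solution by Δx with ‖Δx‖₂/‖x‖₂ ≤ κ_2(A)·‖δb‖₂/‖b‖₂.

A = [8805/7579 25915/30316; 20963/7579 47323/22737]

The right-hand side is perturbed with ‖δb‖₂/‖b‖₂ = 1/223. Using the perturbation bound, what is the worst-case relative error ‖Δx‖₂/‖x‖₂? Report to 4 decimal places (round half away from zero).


1.1765

M = AᵀA = [3059026/339889 27530609/4078668; 27530609/4078668 247785481/48944016]. tr(M)=688285225/48944016, det(M)=15625/5438224
char-poly roots: 225/16 and 625/3059001
σ_max=√(225/16)=(15/4), σ_min=√(625/3059001)=(25/1749) → κ = 262.3500
perturbation bound = 262.3500·1/223 = 1.1765


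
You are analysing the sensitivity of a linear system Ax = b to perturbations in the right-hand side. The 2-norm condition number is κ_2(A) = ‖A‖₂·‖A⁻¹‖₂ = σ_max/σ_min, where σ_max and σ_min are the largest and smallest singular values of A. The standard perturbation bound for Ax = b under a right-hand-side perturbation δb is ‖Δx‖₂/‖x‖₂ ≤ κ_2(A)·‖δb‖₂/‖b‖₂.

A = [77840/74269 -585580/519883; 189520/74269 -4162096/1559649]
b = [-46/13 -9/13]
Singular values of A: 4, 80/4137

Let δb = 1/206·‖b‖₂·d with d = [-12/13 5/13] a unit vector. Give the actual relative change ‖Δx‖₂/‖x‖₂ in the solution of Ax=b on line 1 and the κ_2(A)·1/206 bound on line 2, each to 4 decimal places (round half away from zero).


σ_max = 4, σ_min = 80/4137
κ = σ_max/σ_min = 4/(80/4137) = 206.8500
perturbation bound = 206.8500·1/206 = 1.0041
solve Ax = b  →  x = [111.9961 107.3534]
‖b‖ = 3.6056, ‖x‖ = 155.1383
Δx = A⁻¹·δb where δb = 1/206·3.6056·d; ‖Δx‖ = 0.9051
dividing the unrounded norms, ‖Δx‖/‖x‖ = 0.0058
realised/bound (from unrounded values) ≈ 0.0058

0.0058
1.0041


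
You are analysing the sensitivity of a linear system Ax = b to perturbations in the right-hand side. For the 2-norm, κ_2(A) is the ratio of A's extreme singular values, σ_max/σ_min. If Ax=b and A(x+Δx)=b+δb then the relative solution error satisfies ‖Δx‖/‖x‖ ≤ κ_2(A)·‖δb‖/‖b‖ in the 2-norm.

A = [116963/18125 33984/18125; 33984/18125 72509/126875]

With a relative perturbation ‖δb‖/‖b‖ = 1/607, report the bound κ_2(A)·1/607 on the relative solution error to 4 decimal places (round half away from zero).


form AᵀA = [23736409/525625 48461184/3679375; 48461184/3679375 98957209/25755625] with trace 2019266/41209 and determinant 25/841
solving λ² − 2019266/41209·λ + 25/841 = 0 gives λ = 49, 25/41209
so κ_2 = √(49 / (25/41209)) = 284.2000
κ_2(A)·‖δb‖/‖b‖ = 0.4682

0.4682


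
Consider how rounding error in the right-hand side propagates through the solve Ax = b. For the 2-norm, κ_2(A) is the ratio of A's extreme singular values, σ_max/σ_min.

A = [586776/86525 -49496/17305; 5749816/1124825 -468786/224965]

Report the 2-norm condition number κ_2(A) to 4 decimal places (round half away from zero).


173.0500

AᵀA = [3649924422784/50609251225 -304148448432/10121850245; -304148448432/10121850245 25351425700/2024370049]; tr = 25347396836/299463025, det = 71639296/299463025
eigenvalues of AᵀA: λ = (tr ± √(tr²−4·det))/2 = 2116/25, 33856/11978521
κ = σ_max/σ_min = (46/5)/(184/3461) = 173.0500


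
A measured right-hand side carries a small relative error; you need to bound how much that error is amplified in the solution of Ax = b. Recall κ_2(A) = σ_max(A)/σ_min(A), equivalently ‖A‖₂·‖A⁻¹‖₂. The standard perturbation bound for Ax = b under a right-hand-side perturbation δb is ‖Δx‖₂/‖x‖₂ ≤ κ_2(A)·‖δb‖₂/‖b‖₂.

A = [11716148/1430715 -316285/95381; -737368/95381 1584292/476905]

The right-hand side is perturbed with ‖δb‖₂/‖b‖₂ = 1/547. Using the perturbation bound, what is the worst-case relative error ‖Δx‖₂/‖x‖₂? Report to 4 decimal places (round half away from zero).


0.1734

form AᵀA = [23744921488/187226325 -659495156/12481755; -659495156/12481755 458326733/20802925] with trace 428767109/2880405 and determinant 886133824/360050625
solving λ² − 428767109/2880405·λ + 886133824/360050625 = 0 gives λ = 3721/25, 238144/14402025
κ = σ_max/σ_min = (61/5)/(488/3795) = 94.8750
κ_2(A)·‖δb‖/‖b‖ = 0.1734


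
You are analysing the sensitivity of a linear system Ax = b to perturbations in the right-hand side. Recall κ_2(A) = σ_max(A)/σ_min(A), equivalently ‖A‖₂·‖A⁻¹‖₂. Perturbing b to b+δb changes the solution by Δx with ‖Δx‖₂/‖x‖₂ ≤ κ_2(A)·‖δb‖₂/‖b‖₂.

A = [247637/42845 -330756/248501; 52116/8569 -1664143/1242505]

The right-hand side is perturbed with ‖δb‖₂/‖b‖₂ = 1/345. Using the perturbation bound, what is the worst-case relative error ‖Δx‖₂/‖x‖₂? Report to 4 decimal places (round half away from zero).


M = AᵀA = [129226020169/1835694025 -1163006208/73427761; -1163006208/73427761 6545018089/1835694025]. tr(M)=80768018/1092025, det(M)=3418801/27300625
λ_max, λ_min = (80768018/1092025 ± √260915015402496/47700744025)/2 = 1849/25, 1849/1092025
so κ_2 = √((1849/25) / (1849/1092025)) = 209.0000
perturbation bound = 209.0000·1/345 = 0.6058

0.6058


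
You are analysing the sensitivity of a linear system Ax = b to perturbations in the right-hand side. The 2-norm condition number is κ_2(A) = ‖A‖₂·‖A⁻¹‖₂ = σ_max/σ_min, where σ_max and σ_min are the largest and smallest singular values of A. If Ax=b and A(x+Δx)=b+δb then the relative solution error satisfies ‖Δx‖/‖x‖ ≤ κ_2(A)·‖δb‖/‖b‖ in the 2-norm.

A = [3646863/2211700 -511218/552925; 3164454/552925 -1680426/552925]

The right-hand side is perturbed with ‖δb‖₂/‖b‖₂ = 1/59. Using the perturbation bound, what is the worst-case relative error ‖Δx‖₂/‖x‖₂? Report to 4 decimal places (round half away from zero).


form AᵀA = [16331286177/460387472 -1088699535/57548434; -1088699535/57548434 290369448/28774217] with trace 1233952785/27081616 and determinant 531441/6770404
λ_max, λ_min = (1233952785/27081616 ± √1522409199111837729/733413925171456)/2 = 729/16, 2916/1692601
κ = σ_max/σ_min = (27/4)/(54/1301) = 162.6250
bound on ‖Δx‖/‖x‖: κ·ε = 162.6250·1/59 = 2.7564

2.7564


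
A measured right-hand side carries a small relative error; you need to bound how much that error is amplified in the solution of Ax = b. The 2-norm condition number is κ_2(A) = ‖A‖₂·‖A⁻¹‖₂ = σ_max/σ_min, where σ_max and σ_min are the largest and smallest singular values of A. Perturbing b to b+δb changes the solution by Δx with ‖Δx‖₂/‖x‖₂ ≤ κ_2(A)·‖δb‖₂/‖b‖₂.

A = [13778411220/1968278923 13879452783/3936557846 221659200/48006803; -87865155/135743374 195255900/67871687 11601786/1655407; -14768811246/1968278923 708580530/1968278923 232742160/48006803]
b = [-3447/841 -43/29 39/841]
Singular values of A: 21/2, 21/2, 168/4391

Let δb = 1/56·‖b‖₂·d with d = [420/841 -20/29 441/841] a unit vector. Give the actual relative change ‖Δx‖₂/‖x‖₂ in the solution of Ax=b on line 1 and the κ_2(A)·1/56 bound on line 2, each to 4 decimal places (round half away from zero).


largest singular value 21/2, smallest 168/4391
condition number: (21/2) ÷ (168/4391) = 274.4375
perturbation bound = 274.4375·1/56 = 4.9007
solve Ax = b  →  x = [-5.5507 23.3680 -10.3164]
‖b‖ = 4.3589, ‖x‖ = 26.1400
Δx = A⁻¹·δb where δb = 1/56·4.3589·d; ‖Δx‖ = 2.0344
relative error = 0.0778
so the bound overstates the realised error by a factor of ≈ 62.9678 (computed from the unrounded values)

0.0778
4.9007


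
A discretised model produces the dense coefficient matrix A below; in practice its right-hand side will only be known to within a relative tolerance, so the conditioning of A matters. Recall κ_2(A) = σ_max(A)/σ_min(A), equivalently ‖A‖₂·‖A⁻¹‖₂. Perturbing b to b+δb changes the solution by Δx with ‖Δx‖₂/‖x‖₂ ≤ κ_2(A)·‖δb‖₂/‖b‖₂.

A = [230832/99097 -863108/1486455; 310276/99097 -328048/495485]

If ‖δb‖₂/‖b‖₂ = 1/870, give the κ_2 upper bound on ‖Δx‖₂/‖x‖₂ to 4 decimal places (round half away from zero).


0.0667

form AᵀA = [149554608400/9820215409 -33639280640/9820215409; -33639280640/9820215409 68539793296/88381938681] with trace 841482016/52577001 and determinant 4000000/52577001
solving λ² − 841482016/52577001·λ + 4000000/52577001 = 0 gives λ = 16, 250000/52577001
σ_max=√16=4, σ_min=√(250000/52577001)=(500/7251) → κ = 58.0080
bound on ‖Δx‖/‖x‖: κ·ε = 58.0080·1/870 = 0.0667


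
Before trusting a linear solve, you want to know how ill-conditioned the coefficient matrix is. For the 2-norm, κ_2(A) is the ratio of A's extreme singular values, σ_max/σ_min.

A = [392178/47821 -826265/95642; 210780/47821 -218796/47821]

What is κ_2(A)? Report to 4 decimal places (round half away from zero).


327.3750

AᵀA = [685923156/7912969 -720205185/7912969; -720205185/7912969 3024915601/31651876]; tr = 6859225/37636, det = 2916/9409
λ_max, λ_min = (6859225/37636 ± √47047211655409/1416468496)/2 = 729/4, 16/9409
σ_max=√(729/4)=(27/2), σ_min=√(16/9409)=(4/97) → κ = 327.3750


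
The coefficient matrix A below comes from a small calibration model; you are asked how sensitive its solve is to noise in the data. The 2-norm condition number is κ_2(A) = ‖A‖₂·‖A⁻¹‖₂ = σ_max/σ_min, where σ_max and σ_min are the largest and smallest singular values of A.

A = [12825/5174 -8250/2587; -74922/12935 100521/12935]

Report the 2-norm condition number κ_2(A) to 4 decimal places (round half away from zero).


form AᵀA = [157190769/3960100 -52389423/990025; -52389423/990025 69858189/990025] with trace 17464941/158404 and determinant 99225/158404
solving λ² − 17464941/158404·λ + 99225/158404 = 0 gives λ = 441/4, 225/39601
κ_2(A) = √(λ_max/λ_min) = √((441/4) / (225/39601)) = 139.3000

139.3000


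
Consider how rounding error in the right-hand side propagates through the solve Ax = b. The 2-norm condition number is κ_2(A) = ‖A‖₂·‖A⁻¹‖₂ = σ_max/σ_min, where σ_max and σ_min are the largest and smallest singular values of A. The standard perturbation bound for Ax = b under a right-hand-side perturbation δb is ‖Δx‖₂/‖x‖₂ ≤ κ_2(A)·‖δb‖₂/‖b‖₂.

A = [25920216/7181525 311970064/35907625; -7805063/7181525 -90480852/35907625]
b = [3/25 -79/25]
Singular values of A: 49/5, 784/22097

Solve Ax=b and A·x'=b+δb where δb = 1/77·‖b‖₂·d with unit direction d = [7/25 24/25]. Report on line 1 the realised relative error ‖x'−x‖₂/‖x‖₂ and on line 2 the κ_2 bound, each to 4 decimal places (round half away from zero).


largest singular value 49/5, smallest 784/22097
κ_2(A) = (49/5) / (784/22097) = 276.2125
κ_2(A)·‖δb‖/‖b‖ = 3.5872
solve Ax = b  →  x = [78.0899 -32.4269]
‖b‖₂ = 3.1623 and ‖x‖₂ = 84.5549
Δx = A⁻¹·δb where δb = 1/77·3.1623·d; ‖Δx‖ = 1.1575
relative error = 0.0137
realised/bound (from unrounded values) ≈ 0.0038

0.0137
3.5872


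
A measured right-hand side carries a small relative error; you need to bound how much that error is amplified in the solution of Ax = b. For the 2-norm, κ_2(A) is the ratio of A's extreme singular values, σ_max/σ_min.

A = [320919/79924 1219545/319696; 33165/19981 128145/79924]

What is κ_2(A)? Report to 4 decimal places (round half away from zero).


AᵀA = [713536569/37797904 2718189495/151191616; 2718189495/151191616 10355196825/604766464]; tr = 25887969/719104, det = 2025/179776
eigenvalues of AᵀA: λ = (tr ± √(tr²−4·det))/2 = 36, 225/719104
σ_max=√36=6, σ_min=√(225/719104)=(15/848) → κ = 339.2000

339.2000


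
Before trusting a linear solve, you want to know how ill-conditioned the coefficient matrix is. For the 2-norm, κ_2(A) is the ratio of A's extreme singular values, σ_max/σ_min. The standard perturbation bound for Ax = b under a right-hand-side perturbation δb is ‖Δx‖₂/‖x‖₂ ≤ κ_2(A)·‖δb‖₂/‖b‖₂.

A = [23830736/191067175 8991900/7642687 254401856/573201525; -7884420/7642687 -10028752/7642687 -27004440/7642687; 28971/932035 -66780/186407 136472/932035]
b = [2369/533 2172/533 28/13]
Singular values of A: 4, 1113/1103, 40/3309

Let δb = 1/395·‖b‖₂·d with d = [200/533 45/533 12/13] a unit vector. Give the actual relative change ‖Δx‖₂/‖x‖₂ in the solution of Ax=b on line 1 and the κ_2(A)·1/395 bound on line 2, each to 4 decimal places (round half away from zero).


largest singular value 4, smallest 40/3309
κ_2(A) = 4 / (40/3309) = 330.9000
perturbation bound = 330.9000·1/395 = 0.8377
solve Ax = b  →  x = [-318.2847 3.3707 90.5237]
2-norm of b is 6.4031; of x, 330.9246
with δb = [0.0061 0.0014 0.0150], A·Δx = δb → ‖Δx‖ = 1.3410
dividing the unrounded norms, ‖Δx‖/‖x‖ = 0.0041
so the bound overstates the realised error by a factor of ≈ 206.7270 (computed from the unrounded values)

0.0041
0.8377


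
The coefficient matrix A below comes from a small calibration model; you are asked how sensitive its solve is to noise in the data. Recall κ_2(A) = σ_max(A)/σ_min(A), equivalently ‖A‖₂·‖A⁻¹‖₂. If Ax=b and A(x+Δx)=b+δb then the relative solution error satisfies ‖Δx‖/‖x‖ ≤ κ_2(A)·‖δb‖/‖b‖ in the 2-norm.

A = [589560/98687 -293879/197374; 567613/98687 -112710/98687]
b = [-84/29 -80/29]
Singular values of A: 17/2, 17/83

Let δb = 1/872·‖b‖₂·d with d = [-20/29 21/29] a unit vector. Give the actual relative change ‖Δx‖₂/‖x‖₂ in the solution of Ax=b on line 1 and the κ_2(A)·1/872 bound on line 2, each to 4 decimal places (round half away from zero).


largest singular value 17/2, smallest 17/83
κ_2(A) = (17/2) / (17/83) = 41.5000
bound on ‖Δx‖/‖x‖: κ·ε = 41.5000·1/872 = 0.0476
solve Ax = b  →  x = [-0.4591 0.1033]
2-norm of b is 4.0000; of x, 0.4706
Δx = A⁻¹·δb where δb = 1/872·4.0000·d; ‖Δx‖ = 0.0224
relative error = 0.0476
realised/bound = 1 exactly: the bound is attained for this b and d

0.0476
0.0476


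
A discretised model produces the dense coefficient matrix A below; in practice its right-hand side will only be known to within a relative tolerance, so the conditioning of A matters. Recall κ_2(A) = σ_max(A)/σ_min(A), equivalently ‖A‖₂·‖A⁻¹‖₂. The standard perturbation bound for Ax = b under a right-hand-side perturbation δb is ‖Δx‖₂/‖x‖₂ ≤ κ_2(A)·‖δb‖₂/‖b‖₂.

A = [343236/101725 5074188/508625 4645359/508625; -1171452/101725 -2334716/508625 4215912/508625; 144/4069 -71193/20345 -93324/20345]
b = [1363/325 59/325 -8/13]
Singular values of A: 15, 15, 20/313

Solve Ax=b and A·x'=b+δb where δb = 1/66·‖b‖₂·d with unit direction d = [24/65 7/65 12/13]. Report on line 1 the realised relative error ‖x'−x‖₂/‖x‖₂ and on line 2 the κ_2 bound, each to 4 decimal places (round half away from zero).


largest singular value 15, smallest 20/313
condition number: 15 ÷ (20/313) = 234.7500
bound on ‖Δx‖/‖x‖: κ·ε = 234.7500·1/66 = 3.5568
solve Ax = b  →  x = [9.4433 -9.8240 7.7013]
‖b‖ = 4.2426, ‖x‖ = 15.6524
δb = ε·‖b‖·d = [0.0237 0.0069 0.0593]; solving A·Δx = δb gives ‖Δx‖ = 1.0060
realised ‖Δx‖/‖x‖ = 0.0643
realised/bound (from unrounded values) ≈ 0.0181

0.0643
3.5568


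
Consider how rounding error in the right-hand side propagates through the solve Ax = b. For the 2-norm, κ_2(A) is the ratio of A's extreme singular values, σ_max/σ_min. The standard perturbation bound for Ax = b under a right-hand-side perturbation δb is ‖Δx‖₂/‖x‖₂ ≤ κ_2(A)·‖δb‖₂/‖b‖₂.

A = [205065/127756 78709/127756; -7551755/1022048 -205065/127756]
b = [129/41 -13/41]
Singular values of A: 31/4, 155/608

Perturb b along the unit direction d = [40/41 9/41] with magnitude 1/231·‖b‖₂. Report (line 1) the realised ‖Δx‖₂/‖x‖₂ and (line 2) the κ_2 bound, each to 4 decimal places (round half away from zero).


0.0046
0.1316

from the listed singular values, σ₁ = 31/4, σ_n = 155/608
condition number: (31/4) ÷ (155/608) = 30.4000
perturbation bound = 30.4000·1/231 = 0.1316
solve Ax = b  →  x = [-2.4573 11.5090]
‖b‖ = 3.1623, ‖x‖ = 11.7684
with δb = [0.0134 0.0030], A·Δx = δb → ‖Δx‖ = 0.0537
relative error = 0.0046
tightness: 0.0046 against a bound of 0.1316 (unrounded ratio ≈ 0.0347)


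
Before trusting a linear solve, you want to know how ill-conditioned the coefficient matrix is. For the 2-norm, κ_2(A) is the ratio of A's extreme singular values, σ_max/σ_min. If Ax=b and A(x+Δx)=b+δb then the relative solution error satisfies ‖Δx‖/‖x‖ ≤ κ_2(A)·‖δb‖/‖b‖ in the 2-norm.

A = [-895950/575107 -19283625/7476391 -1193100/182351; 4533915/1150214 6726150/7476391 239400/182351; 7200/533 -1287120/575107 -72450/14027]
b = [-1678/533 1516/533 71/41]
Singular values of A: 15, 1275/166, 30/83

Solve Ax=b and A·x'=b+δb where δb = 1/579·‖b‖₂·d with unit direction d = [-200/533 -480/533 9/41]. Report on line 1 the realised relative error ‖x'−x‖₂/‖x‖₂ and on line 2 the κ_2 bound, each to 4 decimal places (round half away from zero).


σ_max = 15, σ_min = 30/83
κ_2(A) = 15 / (30/83) = 41.5000
worst-case relative error ≤ 41.5000 × 1/579 = 0.0717
solve Ax = b  →  x = [0.3234 2.7190 -0.6677]
2-norm of b is 4.5826; of x, 2.8184
with δb = [-0.0030 -0.0071 0.0017], A·Δx = δb → ‖Δx‖ = 0.0219
realised ‖Δx‖/‖x‖ = 0.0078
so the bound overstates the realised error by a factor of ≈ 9.2254 (computed from the unrounded values)

0.0078
0.0717


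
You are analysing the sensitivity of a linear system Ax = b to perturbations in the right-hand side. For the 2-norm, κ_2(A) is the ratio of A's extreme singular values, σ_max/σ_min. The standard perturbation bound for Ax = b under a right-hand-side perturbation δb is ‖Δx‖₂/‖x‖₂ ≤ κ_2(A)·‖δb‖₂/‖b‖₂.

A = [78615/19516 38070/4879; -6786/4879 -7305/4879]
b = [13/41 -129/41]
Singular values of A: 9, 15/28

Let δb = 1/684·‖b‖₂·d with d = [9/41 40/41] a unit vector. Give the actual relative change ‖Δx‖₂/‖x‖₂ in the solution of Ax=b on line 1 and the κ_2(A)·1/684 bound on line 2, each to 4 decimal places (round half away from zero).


0.0015
0.0246

from the listed singular values, σ₁ = 9, σ_n = 15/28
κ_2(A) = 9 / (15/28) = 16.8000
bound on ‖Δx‖/‖x‖: κ·ε = 16.8000·1/684 = 0.0246
solve Ax = b  →  x = [4.9935 -2.5373]
2-norm of b is 3.1623; of x, 5.6011
δb = ε·‖b‖·d = [0.0010 0.0045]; solving A·Δx = δb gives ‖Δx‖ = 0.0086
dividing the unrounded norms, ‖Δx‖/‖x‖ = 0.0015
realised/bound (from unrounded values) ≈ 0.0627


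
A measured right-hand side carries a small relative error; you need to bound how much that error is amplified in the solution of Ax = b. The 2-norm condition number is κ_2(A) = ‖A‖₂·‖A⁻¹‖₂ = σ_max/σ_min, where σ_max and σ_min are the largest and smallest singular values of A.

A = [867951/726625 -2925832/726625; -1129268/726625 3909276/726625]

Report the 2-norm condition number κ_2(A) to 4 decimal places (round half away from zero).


M = AᵀA = [81143406169/21119355625 -278163964008/21119355625; -278163964008/21119355625 953717269456/21119355625]. tr(M)=1655777081/33790969, det(M)=960400/33790969
char-poly roots: 49 and 19600/33790969
κ_2(A) = √(λ_max/λ_min) = √(49 / (19600/33790969)) = 290.6500

290.6500
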